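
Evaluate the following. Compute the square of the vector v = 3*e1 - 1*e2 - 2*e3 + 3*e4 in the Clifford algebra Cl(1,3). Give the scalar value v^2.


v^2 = sum of c_i^2 * e_i^2
Positive signature terms (e_i^2 = +1): 3^2 = 9
Negative signature terms (e_j^2 = -1): (-1)^2 + (-2)^2 + 3^2 = 14
v^2 = 9 - 14 = -5


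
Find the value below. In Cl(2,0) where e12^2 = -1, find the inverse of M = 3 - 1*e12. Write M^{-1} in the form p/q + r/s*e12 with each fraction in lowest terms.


M = 3 - 1*e12, where e12^2 = -1.
Since M commutes with its reverse ~M = a - b*e12, M * ~M = a^2 - b^2*e12^2 = a^2 + b^2.
So M^{-1} = ~M / (a^2 + b^2) = (a - b*e12)/(a^2 + b^2).
a^2 + b^2 = 9 + 1 = 10
Scalar part = 3/10 = 3/10
Bivector coeff = 1/10 = 1/10
M^{-1} = 3/10 + 1/10*e12


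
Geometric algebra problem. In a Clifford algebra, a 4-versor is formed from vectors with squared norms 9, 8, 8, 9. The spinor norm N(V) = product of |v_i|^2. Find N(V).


Spinor norm N(V) = |v1|^2 * |v2|^2 * ... * |v4|^2
= 9 * 8 * 8 * 9
Running product: 9, 72, 576, 5184
N(V) = 5184


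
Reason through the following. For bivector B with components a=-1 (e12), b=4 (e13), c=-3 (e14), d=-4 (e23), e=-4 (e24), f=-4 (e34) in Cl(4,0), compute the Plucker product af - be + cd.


Plucker relation: af - be + cd
a*f = (-1)*(-4) = 4
b*e = 4*(-4) = -16
c*d = (-3)*(-4) = 12
af - be + cd = 4 - (-16) + 12
= 32


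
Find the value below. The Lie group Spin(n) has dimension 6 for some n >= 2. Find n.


dim Spin(n) = dim so(n) = n(n-1)/2.
Solve n(n-1)/2 = 6, i.e. n^2 - n - 12 = 0.
Discriminant = 1 + 8*6 = 49
n = (1 + sqrt(49))/2 = (1 + 7)/2 = 4


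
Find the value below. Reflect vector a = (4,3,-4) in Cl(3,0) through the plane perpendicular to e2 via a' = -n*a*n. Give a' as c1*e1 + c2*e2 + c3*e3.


Reflection formula: a' = -n*a*n, with n = e2 (unit vector, n^2 = 1).
For reflection through hyperplane perp to e2:
The component along e2 flips sign, others stay.
a = (4, 3, -4)
a' = (4, -3, -4)
a' = 4*e1 - 3*e2 - 4*e3


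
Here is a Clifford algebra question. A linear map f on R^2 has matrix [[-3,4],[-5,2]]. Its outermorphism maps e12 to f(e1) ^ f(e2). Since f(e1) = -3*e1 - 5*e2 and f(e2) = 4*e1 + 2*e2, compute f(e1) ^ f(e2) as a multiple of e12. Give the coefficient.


The outermorphism of a linear map f sends e1^e2 to f(e1)^f(e2).
f(e1) = -3*e1 - 5*e2
f(e2) = 4*e1 + 2*e2
f(e1) ^ f(e2) = (-3*e1 - 5*e2) ^ (4*e1 + 2*e2)
= (-3)*2*e12 + (-5)*4*e21
= (-6 - (-20))*e12
= 14*e12
Coefficient = 14


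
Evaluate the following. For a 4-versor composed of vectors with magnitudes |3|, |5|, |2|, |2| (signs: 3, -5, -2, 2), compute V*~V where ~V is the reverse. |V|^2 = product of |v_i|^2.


Each vector v_i has |v_i|^2 = s_i^2
Squared scales: 3^2 = 9, (-5)^2 = 25, (-2)^2 = 4, 2^2 = 4
|V|^2 = 9 * 25 * 4 * 4
= 3600


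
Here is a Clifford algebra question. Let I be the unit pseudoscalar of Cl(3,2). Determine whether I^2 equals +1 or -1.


The pseudoscalar I = e1...e_n (product of all n generators) of Cl(p,q) satisfies I^2 = (-1)^(q + n(n-1)/2).
p = 3, q = 2, n = p + q = 5
n(n-1)/2 = 5 * 4 / 2 = 10
Exponent = q + n(n-1)/2 = 2 + 10 = 12
I^2 = (-1)^12 = +1


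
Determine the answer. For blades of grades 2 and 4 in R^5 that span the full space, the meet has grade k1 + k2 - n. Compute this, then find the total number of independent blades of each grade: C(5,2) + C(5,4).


Meet grade = grade(A) + grade(B) - n
= 2 + 4 - 5 = 1
C(5,2) = 10
C(5,4) = 5
dim_A + dim_B = 10 + 5 = 15


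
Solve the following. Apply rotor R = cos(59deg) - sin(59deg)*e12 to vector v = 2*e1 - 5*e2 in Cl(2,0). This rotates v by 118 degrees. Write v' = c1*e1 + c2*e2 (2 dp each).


Rotor R = cos(59deg) - sin(59deg)*e12
Rotation angle theta = 2 * 59 = 118 degrees
v' = R*v*~R rotates v by theta.
cos(118deg) = -0.4695, sin(118deg) = 0.8829
v'_1 = 2*cos(118deg) - (-5)*sin(118deg)
= 2*(-0.4695) - (-5)*0.8829
= 3.48
v'_2 = 2*sin(118deg) + (-5)*cos(118deg)
= 2*0.8829 + (-5)*(-0.4695)
= 4.11
v' = 3.48*e1 + 4.11*e2


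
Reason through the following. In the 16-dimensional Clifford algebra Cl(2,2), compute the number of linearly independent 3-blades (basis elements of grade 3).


Number of grade-k basis blades in Cl(p,q) with n = p + q is C(n, k).
n = 2 + 2 = 4
C(4, 3) = 4! / (3! * 1!)
= 24 / (6 * 1)
= 4


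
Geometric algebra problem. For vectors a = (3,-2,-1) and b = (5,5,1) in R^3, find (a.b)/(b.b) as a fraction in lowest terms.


Projection coefficient = (a . b) / (b . b)
a . b = 3*5 + (-2)*5 + (-1)*1
= 15 + (-10) + (-1) = 4
b . b = 5^2 + 5^2 + 1^2
= 25 + 25 + 1 = 51
Coefficient = 4/51
In lowest terms: 4/51


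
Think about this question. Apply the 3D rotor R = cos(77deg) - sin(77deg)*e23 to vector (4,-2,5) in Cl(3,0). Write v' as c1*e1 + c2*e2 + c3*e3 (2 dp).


Rotor R = cos(77deg) - sin(77deg)*e23
Rotation angle theta = 2 * 77 = 154 degrees in the e23 plane (e2 -> e3).
The component perpendicular to the plane (e1) is invariant: v'_1 = v1 = 4.00
cos(154deg) = -0.8988, sin(154deg) = 0.4384
v'_2 = v2*cos(theta) - v3*sin(theta) = -2*(-0.8988) - 5*0.4384 = -0.39
v'_3 = v2*sin(theta) + v3*cos(theta) = -2*0.4384 + 5*(-0.8988) = -5.37
v' = 4.00*e1 - 0.39*e2 - 5.37*e3


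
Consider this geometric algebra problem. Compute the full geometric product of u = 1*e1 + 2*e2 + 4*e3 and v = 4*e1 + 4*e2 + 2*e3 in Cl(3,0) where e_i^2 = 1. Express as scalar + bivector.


In Cl(3,0): e_i^2 = 1, e_ie_j = -e_je_i for i != j.
Scalar part = u . v = 1*4 + 2*4 + 4*2
= 4 + 8 + 8 = 20
e12 coeff = 1*4 - 2*4 = 4 - 8 = -4
e13 coeff = 1*2 - 4*4 = 2 - 16 = -14
e23 coeff = 2*2 - 4*4 = 4 - 16 = -12
uv = 20 - 4*e12 - 14*e13 - 12*e23


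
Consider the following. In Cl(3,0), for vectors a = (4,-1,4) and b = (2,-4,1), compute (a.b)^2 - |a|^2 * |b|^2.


a . b = 4*2 + (-1)*(-4) + 4*1
= 8 + 4 + 4 = 16
|a|^2 = 4^2 + (-1)^2 + 4^2 = 33
|b|^2 = 2^2 + (-4)^2 + 1^2 = 21
(a.b)^2 = 16^2 = 256
|a|^2 * |b|^2 = 33 * 21 = 693
Result = 256 - 693 = -437


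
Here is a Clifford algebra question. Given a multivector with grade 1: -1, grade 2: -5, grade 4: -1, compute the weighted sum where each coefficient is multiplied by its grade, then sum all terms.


Grade-weighted sum = sum of grade_k * coefficient_k
1*(-1) = -1
2*(-5) = -10
4*(-1) = -4
Total = -1 + (-10) + (-4) = -15


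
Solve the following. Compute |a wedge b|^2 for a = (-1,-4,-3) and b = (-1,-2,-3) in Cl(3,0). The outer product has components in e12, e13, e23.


a wedge b = (a1*b2 - a2*b1)*e12 + (a1*b3 - a3*b1)*e13 + (a2*b3 - a3*b2)*e23
e12 coeff: (-1)*(-2) - (-4)*(-1) = 2 - 4 = -2
e13 coeff: (-1)*(-3) - (-3)*(-1) = 3 - 3 = 0
e23 coeff: (-4)*(-3) - (-3)*(-2) = 12 - 6 = 6
|a wedge b|^2 = (-2)^2 + 0^2 + 6^2
= 4 + 0 + 36
= 40


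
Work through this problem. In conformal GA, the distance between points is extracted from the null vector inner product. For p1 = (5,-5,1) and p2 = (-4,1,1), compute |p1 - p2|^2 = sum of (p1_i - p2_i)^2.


p1 - p2 = (9, -6, 0)
|p1 - p2|^2 = 9^2 + (-6)^2 + 0^2
= 81 + 36 + 0
= 117


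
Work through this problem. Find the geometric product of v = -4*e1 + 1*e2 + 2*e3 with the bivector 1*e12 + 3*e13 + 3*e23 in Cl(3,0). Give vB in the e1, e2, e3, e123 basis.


vB has grade-1 (vector) and grade-3 (trivector) parts: vB = (v _| B) + (v ^ B).
Vector part <vB>_1:
  e1: -v2*b12 - v3*b13 = -(1)*(1) - (2)*(3) = -7
  e2: v1*b12 - v3*b23 = (-4)*(1) - (2)*(3) = -10
  e3: v1*b13 + v2*b23 = (-4)*(3) + (1)*(3) = -9
Trivector part <vB>_3:
  e123: v1*b23 - v2*b13 + v3*b12 = (-4)*(3) - (1)*(3) + (2)*(1) = -13
vB = -7*e1 - 10*e2 - 9*e3 - 13*e123


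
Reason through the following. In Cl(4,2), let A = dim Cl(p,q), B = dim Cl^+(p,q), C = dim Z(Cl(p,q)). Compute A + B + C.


n = 4 + 2 = 6
Total dim = 2^6 = 64
Even subalgebra dim = 2^5 = 32
n is even, so center dim = 1
Sum = 64 + 32 + 1 = 97


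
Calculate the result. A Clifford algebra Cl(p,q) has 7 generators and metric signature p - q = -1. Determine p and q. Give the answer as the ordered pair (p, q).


We need p + q = 7 and p - q = -1.
Adding: 2p = 7 + (-1) = 6, so p = 3.
Then q = 7 - 3 = 4.
(p, q) = (3, 4)


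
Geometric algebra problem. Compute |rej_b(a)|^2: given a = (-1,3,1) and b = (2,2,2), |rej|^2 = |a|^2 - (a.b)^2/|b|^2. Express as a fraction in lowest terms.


|a|^2 = (-1)^2 + 3^2 + 1^2 = 11
|b|^2 = 2^2 + 2^2 + 2^2 = 12
a . b = (-1)*2 + 3*2 + 1*2 = 6
(a.b)^2 = 6^2 = 36
|rej|^2 = 11 - 36/12
= (132 - 36)/12
= 96/12
In lowest terms: 8/1


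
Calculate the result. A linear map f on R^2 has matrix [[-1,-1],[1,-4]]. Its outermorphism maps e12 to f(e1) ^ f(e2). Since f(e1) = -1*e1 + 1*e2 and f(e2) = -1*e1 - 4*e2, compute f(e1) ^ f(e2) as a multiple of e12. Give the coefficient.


The outermorphism of a linear map f sends e1^e2 to f(e1)^f(e2).
f(e1) = -1*e1 + 1*e2
f(e2) = -1*e1 - 4*e2
f(e1) ^ f(e2) = (-1*e1 + 1*e2) ^ (-1*e1 - 4*e2)
= (-1)*(-4)*e12 + 1*(-1)*e21
= (4 - (-1))*e12
= 5*e12
Coefficient = 5


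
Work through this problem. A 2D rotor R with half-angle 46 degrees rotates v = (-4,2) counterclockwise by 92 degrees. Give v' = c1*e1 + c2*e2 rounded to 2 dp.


Rotor R = cos(46deg) - sin(46deg)*e12
Rotation angle theta = 2 * 46 = 92 degrees
v' = R*v*~R rotates v by theta.
cos(92deg) = -0.0349, sin(92deg) = 0.9994
v'_1 = -4*cos(92deg) - 2*sin(92deg)
= -4*(-0.0349) - 2*0.9994
= -1.86
v'_2 = -4*sin(92deg) + 2*cos(92deg)
= -4*0.9994 + 2*(-0.0349)
= -4.07
v' = -1.86*e1 - 4.07*e2


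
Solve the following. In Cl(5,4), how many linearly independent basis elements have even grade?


Even subalgebra dimension = 2^(n-1)
n = 5 + 4 = 9
2^(9 - 1) = 2^8 = 256
Verification: sum of C(9,k) for even k = 1 + 36 + 126 + 84 + 9 = 256
Result = 256


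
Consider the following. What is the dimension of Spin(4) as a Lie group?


Spin(n) double-covers SO(n); both have Lie algebra so(n) of dimension n(n-1)/2.
n = 4
n(n-1) = 4 * 3 = 12
dim Spin(4) = 12/2 = 6


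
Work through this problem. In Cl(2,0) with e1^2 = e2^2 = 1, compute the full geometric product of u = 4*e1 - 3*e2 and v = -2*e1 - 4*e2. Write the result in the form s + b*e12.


Expand: (4*e1 - 3*e2)(-2*e1 - 4*e2)
= 4*(-2)*e1e1 + 4*(-4)*e1e2 + (-3)*(-2)*e2e1 + (-3)*(-4)*e2e2
Using e1^2 = e2^2 = 1, e2e1 = -e1e2:
Scalar part s = 4*(-2) + (-3)*(-4) = -8 + 12 = 4
Bivector part b = 4*(-4) - (-3)*(-2) = -16 - 6 = -22
uv = 4 - 22*e12


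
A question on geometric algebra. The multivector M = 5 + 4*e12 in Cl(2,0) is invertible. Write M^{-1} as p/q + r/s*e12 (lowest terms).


M = 5 + 4*e12, where e12^2 = -1.
Since M commutes with its reverse ~M = a - b*e12, M * ~M = a^2 - b^2*e12^2 = a^2 + b^2.
So M^{-1} = ~M / (a^2 + b^2) = (a - b*e12)/(a^2 + b^2).
a^2 + b^2 = 25 + 16 = 41
Scalar part = 5/41 = 5/41
Bivector coeff = -4/41 = -4/41
M^{-1} = 5/41 - 4/41*e12


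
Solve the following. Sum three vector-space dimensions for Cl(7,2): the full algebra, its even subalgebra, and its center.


n = 7 + 2 = 9
Total dim = 2^9 = 512
Even subalgebra dim = 2^8 = 256
n is odd, so center dim = 2
Sum = 512 + 256 + 2 = 770


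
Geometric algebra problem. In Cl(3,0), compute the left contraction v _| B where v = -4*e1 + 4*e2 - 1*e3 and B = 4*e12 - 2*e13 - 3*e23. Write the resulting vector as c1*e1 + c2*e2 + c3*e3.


Left contraction v _| B = <vB>_1 (grade-1 part of the geometric product vB).
Using e1_|e12 = e2, e2_|e12 = -e1, e1_|e13 = e3, e3_|e13 = -e1, e2_|e23 = e3, e3_|e23 = -e2:
e1 coeff: -v2*b12 - v3*b13 = -(4)*(4) - (-1)*(-2) = -18
e2 coeff: v1*b12 - v3*b23 = (-4)*(4) - (-1)*(-3) = -19
e3 coeff: v1*b13 + v2*b23 = (-4)*(-2) + (4)*(-3) = -4
v _| B = -18*e1 - 19*e2 - 4*e3


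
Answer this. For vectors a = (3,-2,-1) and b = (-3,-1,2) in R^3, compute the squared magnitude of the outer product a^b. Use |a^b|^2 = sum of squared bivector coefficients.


a wedge b = (a1*b2 - a2*b1)*e12 + (a1*b3 - a3*b1)*e13 + (a2*b3 - a3*b2)*e23
e12 coeff: 3*(-1) - (-2)*(-3) = -3 - 6 = -9
e13 coeff: 3*2 - (-1)*(-3) = 6 - 3 = 3
e23 coeff: (-2)*2 - (-1)*(-1) = -4 - 1 = -5
|a wedge b|^2 = (-9)^2 + 3^2 + (-5)^2
= 81 + 9 + 25
= 115


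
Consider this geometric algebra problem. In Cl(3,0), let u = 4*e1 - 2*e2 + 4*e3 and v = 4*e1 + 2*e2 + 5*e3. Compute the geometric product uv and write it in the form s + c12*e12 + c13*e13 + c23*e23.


In Cl(3,0): e_i^2 = 1, e_ie_j = -e_je_i for i != j.
Scalar part = u . v = 4*4 + (-2)*2 + 4*5
= 16 + (-4) + 20 = 32
e12 coeff = 4*2 - (-2)*4 = 8 - (-8) = 16
e13 coeff = 4*5 - 4*4 = 20 - 16 = 4
e23 coeff = (-2)*5 - 4*2 = -10 - 8 = -18
uv = 32 + 16*e12 + 4*e13 - 18*e23


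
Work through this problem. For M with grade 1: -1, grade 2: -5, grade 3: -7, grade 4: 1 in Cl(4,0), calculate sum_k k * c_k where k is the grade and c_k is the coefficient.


Grade-weighted sum = sum of grade_k * coefficient_k
1*(-1) = -1
2*(-5) = -10
3*(-7) = -21
4*1 = 4
Total = -1 + (-10) + (-21) + 4 = -28


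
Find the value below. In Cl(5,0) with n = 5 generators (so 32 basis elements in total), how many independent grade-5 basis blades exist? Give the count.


Number of grade-k basis blades in Cl(p,q) with n = p + q is C(n, k).
n = 5 + 0 = 5
C(5, 5) = 5! / (5! * 0!)
= 120 / (120 * 1)
= 1


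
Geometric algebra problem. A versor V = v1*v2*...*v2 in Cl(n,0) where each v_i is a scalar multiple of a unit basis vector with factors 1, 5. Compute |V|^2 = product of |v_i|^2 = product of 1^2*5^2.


Each vector v_i has |v_i|^2 = s_i^2
Squared scales: 1^2 = 1, 5^2 = 25
|V|^2 = 1 * 25
= 25


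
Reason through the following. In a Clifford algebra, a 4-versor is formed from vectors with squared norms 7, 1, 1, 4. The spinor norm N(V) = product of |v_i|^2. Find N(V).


Spinor norm N(V) = |v1|^2 * |v2|^2 * ... * |v4|^2
= 7 * 1 * 1 * 4
Running product: 7, 7, 7, 28
N(V) = 28


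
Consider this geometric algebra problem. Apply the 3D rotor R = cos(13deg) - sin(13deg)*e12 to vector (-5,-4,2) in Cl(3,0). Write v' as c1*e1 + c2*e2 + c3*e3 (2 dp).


Rotor R = cos(13deg) - sin(13deg)*e12
Rotation angle theta = 2 * 13 = 26 degrees in the e12 plane (e1 -> e2).
The component perpendicular to the plane (e3) is invariant: v'_3 = v3 = 2.00
cos(26deg) = 0.8988, sin(26deg) = 0.4384
v'_1 = v1*cos(theta) - v2*sin(theta) = -5*0.8988 - (-4)*0.4384 = -2.74
v'_2 = v1*sin(theta) + v2*cos(theta) = -5*0.4384 + (-4)*0.8988 = -5.79
v' = -2.74*e1 - 5.79*e2 + 2.00*e3


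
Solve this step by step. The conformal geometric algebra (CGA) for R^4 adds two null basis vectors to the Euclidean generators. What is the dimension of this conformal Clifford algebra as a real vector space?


The conformal model of R^4 uses Cl(5,1): the 4 Euclidean generators plus two extra orthogonal generators e+ (e+^2 = +1) and e- (e-^2 = -1), from which the null vectors e0, einf are built.
Number of generators m = 4 + 2 = 6.
dim Cl(p,q) = 2^m = 2^6 = 64


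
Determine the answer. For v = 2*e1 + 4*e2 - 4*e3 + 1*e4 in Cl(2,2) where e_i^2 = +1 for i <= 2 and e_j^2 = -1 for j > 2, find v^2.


v^2 = sum of c_i^2 * e_i^2
Positive signature terms (e_i^2 = +1): 2^2 + 4^2 = 20
Negative signature terms (e_j^2 = -1): (-4)^2 + 1^2 = 17
v^2 = 20 - 17 = 3


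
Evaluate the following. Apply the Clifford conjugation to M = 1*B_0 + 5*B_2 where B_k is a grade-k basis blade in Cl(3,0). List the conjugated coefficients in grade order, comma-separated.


Clifford conjugate sign for grade k: (-1)^(k(k+1)/2)
Grade 0: (-1)^(0*1/2) = (-1)^0 = 1, coeff 1 -> 1
Grade 2: (-1)^(2*3/2) = (-1)^3 = -1, coeff 5 -> -5
Conjugated coefficients: 1, -5


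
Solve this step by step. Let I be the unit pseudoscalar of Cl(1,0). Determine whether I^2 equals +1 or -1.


The pseudoscalar I = e1...e_n (product of all n generators) of Cl(p,q) satisfies I^2 = (-1)^(q + n(n-1)/2).
p = 1, q = 0, n = p + q = 1
n(n-1)/2 = 1 * 0 / 2 = 0
Exponent = q + n(n-1)/2 = 0 + 0 = 0
I^2 = (-1)^0 = +1


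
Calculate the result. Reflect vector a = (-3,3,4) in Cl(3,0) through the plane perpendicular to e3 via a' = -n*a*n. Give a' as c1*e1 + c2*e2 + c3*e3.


Reflection formula: a' = -n*a*n, with n = e3 (unit vector, n^2 = 1).
For reflection through hyperplane perp to e3:
The component along e3 flips sign, others stay.
a = (-3, 3, 4)
a' = (-3, 3, -4)
a' = -3*e1 + 3*e2 - 4*e3


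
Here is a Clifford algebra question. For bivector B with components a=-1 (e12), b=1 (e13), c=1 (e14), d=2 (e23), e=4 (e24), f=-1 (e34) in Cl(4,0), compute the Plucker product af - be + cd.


Plucker relation: af - be + cd
a*f = (-1)*(-1) = 1
b*e = 1*4 = 4
c*d = 1*2 = 2
af - be + cd = 1 - 4 + 2
= -1


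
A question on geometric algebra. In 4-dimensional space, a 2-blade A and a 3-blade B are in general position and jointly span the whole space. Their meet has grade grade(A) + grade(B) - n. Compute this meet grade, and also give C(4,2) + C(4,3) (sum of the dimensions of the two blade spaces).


Meet grade = grade(A) + grade(B) - n
= 2 + 3 - 4 = 1
C(4,2) = 6
C(4,3) = 4
dim_A + dim_B = 6 + 4 = 10


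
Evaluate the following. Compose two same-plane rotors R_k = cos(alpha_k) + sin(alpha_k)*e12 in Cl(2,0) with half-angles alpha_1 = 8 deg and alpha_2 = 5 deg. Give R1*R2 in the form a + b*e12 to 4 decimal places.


Same-plane rotors commute and their half-angles add:
R1*R2 = cos(a1 + a2) + sin(a1 + a2)*e12.
a1 + a2 = 8 + 5 = 13 deg
cos(13 deg) = 0.9744
sin(13 deg) = 0.2250
R1*R2 = 0.9744 + 0.2250*e12


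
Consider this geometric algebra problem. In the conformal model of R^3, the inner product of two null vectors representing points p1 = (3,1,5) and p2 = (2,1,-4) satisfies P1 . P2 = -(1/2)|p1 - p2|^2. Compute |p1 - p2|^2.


p1 - p2 = (1, 0, 9)
|p1 - p2|^2 = 1^2 + 0^2 + 9^2
= 1 + 0 + 81
= 82


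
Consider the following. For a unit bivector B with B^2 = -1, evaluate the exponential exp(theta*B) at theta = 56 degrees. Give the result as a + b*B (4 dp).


For a unit bivector B with B^2 = -1, the exponential series gives
e^(theta*B) = cos(theta) + sin(theta)*B (the GA analogue of Euler's formula).
theta = 56 degrees = 0.977384 rad
cos(56 deg) = 0.5592
sin(56 deg) = 0.8290
exp(theta*B) = 0.5592 + 0.8290*B


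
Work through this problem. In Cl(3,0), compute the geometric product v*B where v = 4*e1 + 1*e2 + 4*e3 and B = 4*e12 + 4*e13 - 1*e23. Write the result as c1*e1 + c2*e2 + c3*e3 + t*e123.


vB has grade-1 (vector) and grade-3 (trivector) parts: vB = (v _| B) + (v ^ B).
Vector part <vB>_1:
  e1: -v2*b12 - v3*b13 = -(1)*(4) - (4)*(4) = -20
  e2: v1*b12 - v3*b23 = (4)*(4) - (4)*(-1) = 20
  e3: v1*b13 + v2*b23 = (4)*(4) + (1)*(-1) = 15
Trivector part <vB>_3:
  e123: v1*b23 - v2*b13 + v3*b12 = (4)*(-1) - (1)*(4) + (4)*(4) = 8
vB = -20*e1 + 20*e2 + 15*e3 + 8*e123


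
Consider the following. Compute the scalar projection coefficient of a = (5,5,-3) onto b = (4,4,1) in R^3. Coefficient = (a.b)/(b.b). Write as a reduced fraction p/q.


Projection coefficient = (a . b) / (b . b)
a . b = 5*4 + 5*4 + (-3)*1
= 20 + 20 + (-3) = 37
b . b = 4^2 + 4^2 + 1^2
= 16 + 16 + 1 = 33
Coefficient = 37/33
In lowest terms: 37/33


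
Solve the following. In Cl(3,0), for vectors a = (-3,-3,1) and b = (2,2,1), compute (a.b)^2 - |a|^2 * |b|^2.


a . b = (-3)*2 + (-3)*2 + 1*1
= -6 + (-6) + 1 = -11
|a|^2 = (-3)^2 + (-3)^2 + 1^2 = 19
|b|^2 = 2^2 + 2^2 + 1^2 = 9
(a.b)^2 = (-11)^2 = 121
|a|^2 * |b|^2 = 19 * 9 = 171
Result = 121 - 171 = -50


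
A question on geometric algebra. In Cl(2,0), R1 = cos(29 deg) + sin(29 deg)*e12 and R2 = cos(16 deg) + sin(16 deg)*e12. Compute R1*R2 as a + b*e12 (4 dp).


Same-plane rotors commute and their half-angles add:
R1*R2 = cos(a1 + a2) + sin(a1 + a2)*e12.
a1 + a2 = 29 + 16 = 45 deg
cos(45 deg) = 0.7071
sin(45 deg) = 0.7071
R1*R2 = 0.7071 + 0.7071*e12


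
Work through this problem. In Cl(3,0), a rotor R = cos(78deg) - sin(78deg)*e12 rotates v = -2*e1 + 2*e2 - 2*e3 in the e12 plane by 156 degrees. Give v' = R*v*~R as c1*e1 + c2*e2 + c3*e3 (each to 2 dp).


Rotor R = cos(78deg) - sin(78deg)*e12
Rotation angle theta = 2 * 78 = 156 degrees in the e12 plane (e1 -> e2).
The component perpendicular to the plane (e3) is invariant: v'_3 = v3 = -2.00
cos(156deg) = -0.9135, sin(156deg) = 0.4067
v'_1 = v1*cos(theta) - v2*sin(theta) = -2*(-0.9135) - 2*0.4067 = 1.01
v'_2 = v1*sin(theta) + v2*cos(theta) = -2*0.4067 + 2*(-0.9135) = -2.64
v' = 1.01*e1 - 2.64*e2 - 2.00*e3


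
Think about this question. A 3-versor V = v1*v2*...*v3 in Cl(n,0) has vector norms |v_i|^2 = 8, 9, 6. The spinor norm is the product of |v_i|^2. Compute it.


Spinor norm N(V) = |v1|^2 * |v2|^2 * ... * |v3|^2
= 8 * 9 * 6
Running product: 8, 72, 432
N(V) = 432


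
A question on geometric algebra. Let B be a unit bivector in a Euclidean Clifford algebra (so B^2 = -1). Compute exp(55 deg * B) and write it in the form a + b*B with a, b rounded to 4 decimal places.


For a unit bivector B with B^2 = -1, the exponential series gives
e^(theta*B) = cos(theta) + sin(theta)*B (the GA analogue of Euler's formula).
theta = 55 degrees = 0.959931 rad
cos(55 deg) = 0.5736
sin(55 deg) = 0.8192
exp(theta*B) = 0.5736 + 0.8192*B


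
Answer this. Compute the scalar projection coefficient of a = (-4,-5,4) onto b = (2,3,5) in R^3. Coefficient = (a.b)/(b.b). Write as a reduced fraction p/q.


Projection coefficient = (a . b) / (b . b)
a . b = (-4)*2 + (-5)*3 + 4*5
= -8 + (-15) + 20 = -3
b . b = 2^2 + 3^2 + 5^2
= 4 + 9 + 25 = 38
Coefficient = -3/38
In lowest terms: -3/38


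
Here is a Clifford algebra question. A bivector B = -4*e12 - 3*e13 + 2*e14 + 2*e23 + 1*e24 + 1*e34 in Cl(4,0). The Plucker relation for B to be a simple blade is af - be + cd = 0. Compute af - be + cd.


Plucker relation: af - be + cd
a*f = (-4)*1 = -4
b*e = (-3)*1 = -3
c*d = 2*2 = 4
af - be + cd = -4 - (-3) + 4
= 3


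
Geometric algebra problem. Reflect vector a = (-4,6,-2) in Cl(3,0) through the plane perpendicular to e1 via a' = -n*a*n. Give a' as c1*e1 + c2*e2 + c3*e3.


Reflection formula: a' = -n*a*n, with n = e1 (unit vector, n^2 = 1).
For reflection through hyperplane perp to e1:
The component along e1 flips sign, others stay.
a = (-4, 6, -2)
a' = (4, 6, -2)
a' = 4*e1 + 6*e2 - 2*e3


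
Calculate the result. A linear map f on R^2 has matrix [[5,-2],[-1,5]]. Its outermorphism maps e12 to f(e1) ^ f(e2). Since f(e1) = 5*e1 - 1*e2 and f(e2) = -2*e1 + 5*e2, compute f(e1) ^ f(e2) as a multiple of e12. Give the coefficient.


The outermorphism of a linear map f sends e1^e2 to f(e1)^f(e2).
f(e1) = 5*e1 - 1*e2
f(e2) = -2*e1 + 5*e2
f(e1) ^ f(e2) = (5*e1 - 1*e2) ^ (-2*e1 + 5*e2)
= 5*5*e12 + (-1)*(-2)*e21
= (25 - 2)*e12
= 23*e12
Coefficient = 23


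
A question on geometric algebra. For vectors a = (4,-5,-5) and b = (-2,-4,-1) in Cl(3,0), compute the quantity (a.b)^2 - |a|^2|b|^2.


a . b = 4*(-2) + (-5)*(-4) + (-5)*(-1)
= -8 + 20 + 5 = 17
|a|^2 = 4^2 + (-5)^2 + (-5)^2 = 66
|b|^2 = (-2)^2 + (-4)^2 + (-1)^2 = 21
(a.b)^2 = 17^2 = 289
|a|^2 * |b|^2 = 66 * 21 = 1386
Result = 289 - 1386 = -1097


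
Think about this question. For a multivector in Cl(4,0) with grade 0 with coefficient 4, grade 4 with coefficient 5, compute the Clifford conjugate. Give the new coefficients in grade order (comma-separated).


Clifford conjugate sign for grade k: (-1)^(k(k+1)/2)
Grade 0: (-1)^(0*1/2) = (-1)^0 = 1, coeff 4 -> 4
Grade 4: (-1)^(4*5/2) = (-1)^10 = 1, coeff 5 -> 5
Conjugated coefficients: 4, 5


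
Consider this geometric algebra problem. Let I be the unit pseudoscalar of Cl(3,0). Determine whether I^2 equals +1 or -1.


The pseudoscalar I = e1...e_n (product of all n generators) of Cl(p,q) satisfies I^2 = (-1)^(q + n(n-1)/2).
p = 3, q = 0, n = p + q = 3
n(n-1)/2 = 3 * 2 / 2 = 3
Exponent = q + n(n-1)/2 = 0 + 3 = 3
I^2 = (-1)^3 = -1


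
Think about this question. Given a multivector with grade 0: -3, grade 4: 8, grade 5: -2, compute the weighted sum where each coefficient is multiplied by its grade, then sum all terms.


Grade-weighted sum = sum of grade_k * coefficient_k
0*(-3) = 0
4*8 = 32
5*(-2) = -10
Total = 0 + 32 + (-10) = 22


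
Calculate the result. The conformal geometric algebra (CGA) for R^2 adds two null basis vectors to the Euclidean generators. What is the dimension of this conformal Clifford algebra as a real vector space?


The conformal model of R^2 uses Cl(3,1): the 2 Euclidean generators plus two extra orthogonal generators e+ (e+^2 = +1) and e- (e-^2 = -1), from which the null vectors e0, einf are built.
Number of generators m = 2 + 2 = 4.
dim Cl(p,q) = 2^m = 2^4 = 16


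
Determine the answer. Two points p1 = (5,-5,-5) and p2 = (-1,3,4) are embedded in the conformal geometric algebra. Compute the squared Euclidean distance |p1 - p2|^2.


p1 - p2 = (6, -8, -9)
|p1 - p2|^2 = 6^2 + (-8)^2 + (-9)^2
= 36 + 64 + 81
= 181


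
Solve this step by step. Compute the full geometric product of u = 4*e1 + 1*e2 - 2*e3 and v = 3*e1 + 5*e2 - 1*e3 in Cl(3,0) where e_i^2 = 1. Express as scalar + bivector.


In Cl(3,0): e_i^2 = 1, e_ie_j = -e_je_i for i != j.
Scalar part = u . v = 4*3 + 1*5 + (-2)*(-1)
= 12 + 5 + 2 = 19
e12 coeff = 4*5 - 1*3 = 20 - 3 = 17
e13 coeff = 4*(-1) - (-2)*3 = -4 - (-6) = 2
e23 coeff = 1*(-1) - (-2)*5 = -1 - (-10) = 9
uv = 19 + 17*e12 + 2*e13 + 9*e23


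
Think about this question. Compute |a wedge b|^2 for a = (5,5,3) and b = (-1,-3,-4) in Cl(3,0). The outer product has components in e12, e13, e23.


a wedge b = (a1*b2 - a2*b1)*e12 + (a1*b3 - a3*b1)*e13 + (a2*b3 - a3*b2)*e23
e12 coeff: 5*(-3) - 5*(-1) = -15 - (-5) = -10
e13 coeff: 5*(-4) - 3*(-1) = -20 - (-3) = -17
e23 coeff: 5*(-4) - 3*(-3) = -20 - (-9) = -11
|a wedge b|^2 = (-10)^2 + (-17)^2 + (-11)^2
= 100 + 289 + 121
= 510


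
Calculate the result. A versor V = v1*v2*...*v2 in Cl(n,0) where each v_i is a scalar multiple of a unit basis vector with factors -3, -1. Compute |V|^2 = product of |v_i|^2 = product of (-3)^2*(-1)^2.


Each vector v_i has |v_i|^2 = s_i^2
Squared scales: (-3)^2 = 9, (-1)^2 = 1
|V|^2 = 9 * 1
= 9


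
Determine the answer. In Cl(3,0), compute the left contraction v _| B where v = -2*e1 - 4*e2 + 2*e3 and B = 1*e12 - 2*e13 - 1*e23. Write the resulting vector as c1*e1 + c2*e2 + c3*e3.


Left contraction v _| B = <vB>_1 (grade-1 part of the geometric product vB).
Using e1_|e12 = e2, e2_|e12 = -e1, e1_|e13 = e3, e3_|e13 = -e1, e2_|e23 = e3, e3_|e23 = -e2:
e1 coeff: -v2*b12 - v3*b13 = -(-4)*(1) - (2)*(-2) = 8
e2 coeff: v1*b12 - v3*b23 = (-2)*(1) - (2)*(-1) = 0
e3 coeff: v1*b13 + v2*b23 = (-2)*(-2) + (-4)*(-1) = 8
v _| B = 8*e1 + 0*e2 + 8*e3


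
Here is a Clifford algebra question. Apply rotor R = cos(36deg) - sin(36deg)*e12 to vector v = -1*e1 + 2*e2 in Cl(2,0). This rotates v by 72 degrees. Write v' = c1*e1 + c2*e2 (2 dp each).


Rotor R = cos(36deg) - sin(36deg)*e12
Rotation angle theta = 2 * 36 = 72 degrees
v' = R*v*~R rotates v by theta.
cos(72deg) = 0.3090, sin(72deg) = 0.9511
v'_1 = -1*cos(72deg) - 2*sin(72deg)
= -1*0.3090 - 2*0.9511
= -2.21
v'_2 = -1*sin(72deg) + 2*cos(72deg)
= -1*0.9511 + 2*0.3090
= -0.33
v' = -2.21*e1 - 0.33*e2


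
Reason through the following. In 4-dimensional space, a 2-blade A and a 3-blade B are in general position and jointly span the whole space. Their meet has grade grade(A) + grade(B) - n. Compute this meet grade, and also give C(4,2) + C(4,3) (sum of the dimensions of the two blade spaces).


Meet grade = grade(A) + grade(B) - n
= 2 + 3 - 4 = 1
C(4,2) = 6
C(4,3) = 4
dim_A + dim_B = 6 + 4 = 10


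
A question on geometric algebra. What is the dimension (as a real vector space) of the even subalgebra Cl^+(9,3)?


Even subalgebra dimension = 2^(n-1)
n = 9 + 3 = 12
2^(12 - 1) = 2^11 = 2048
Verification: sum of C(12,k) for even k = 1 + 66 + 495 + 924 + 495 + 66 + 1 = 2048
Result = 2048


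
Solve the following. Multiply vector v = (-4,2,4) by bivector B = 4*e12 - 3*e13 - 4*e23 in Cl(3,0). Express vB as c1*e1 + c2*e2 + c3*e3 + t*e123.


vB has grade-1 (vector) and grade-3 (trivector) parts: vB = (v _| B) + (v ^ B).
Vector part <vB>_1:
  e1: -v2*b12 - v3*b13 = -(2)*(4) - (4)*(-3) = 4
  e2: v1*b12 - v3*b23 = (-4)*(4) - (4)*(-4) = 0
  e3: v1*b13 + v2*b23 = (-4)*(-3) + (2)*(-4) = 4
Trivector part <vB>_3:
  e123: v1*b23 - v2*b13 + v3*b12 = (-4)*(-4) - (2)*(-3) + (4)*(4) = 38
vB = 4*e1 + 0*e2 + 4*e3 + 38*e123


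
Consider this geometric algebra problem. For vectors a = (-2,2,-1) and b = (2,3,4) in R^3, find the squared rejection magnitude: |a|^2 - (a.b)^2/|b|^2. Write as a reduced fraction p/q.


|a|^2 = (-2)^2 + 2^2 + (-1)^2 = 9
|b|^2 = 2^2 + 3^2 + 4^2 = 29
a . b = (-2)*2 + 2*3 + (-1)*4 = -2
(a.b)^2 = (-2)^2 = 4
|rej|^2 = 9 - 4/29
= (261 - 4)/29
= 257/29
In lowest terms: 257/29


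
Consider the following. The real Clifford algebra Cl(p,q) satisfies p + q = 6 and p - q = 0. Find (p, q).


We need p + q = 6 and p - q = 0.
Adding: 2p = 6 + 0 = 6, so p = 3.
Then q = 6 - 3 = 3.
(p, q) = (3, 3)


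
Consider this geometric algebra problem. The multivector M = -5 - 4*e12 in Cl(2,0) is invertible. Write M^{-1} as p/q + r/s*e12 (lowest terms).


M = -5 - 4*e12, where e12^2 = -1.
Since M commutes with its reverse ~M = a - b*e12, M * ~M = a^2 - b^2*e12^2 = a^2 + b^2.
So M^{-1} = ~M / (a^2 + b^2) = (a - b*e12)/(a^2 + b^2).
a^2 + b^2 = 25 + 16 = 41
Scalar part = -5/41 = -5/41
Bivector coeff = 4/41 = 4/41
M^{-1} = -5/41 + 4/41*e12


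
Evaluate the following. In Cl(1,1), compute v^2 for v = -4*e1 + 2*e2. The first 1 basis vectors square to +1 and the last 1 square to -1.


v^2 = sum of c_i^2 * e_i^2
Positive signature terms (e_i^2 = +1): (-4)^2 = 16
Negative signature terms (e_j^2 = -1): 2^2 = 4
v^2 = 16 - 4 = 12


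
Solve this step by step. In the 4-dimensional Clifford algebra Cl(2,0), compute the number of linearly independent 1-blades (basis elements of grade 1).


Number of grade-k basis blades in Cl(p,q) with n = p + q is C(n, k).
n = 2 + 0 = 2
C(2, 1) = 2! / (1! * 1!)
= 2 / (1 * 1)
= 2


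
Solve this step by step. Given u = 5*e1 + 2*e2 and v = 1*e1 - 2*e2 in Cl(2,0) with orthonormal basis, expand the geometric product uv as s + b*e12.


Expand: (5*e1 + 2*e2)(1*e1 - 2*e2)
= 5*1*e1e1 + 5*(-2)*e1e2 + 2*1*e2e1 + 2*(-2)*e2e2
Using e1^2 = e2^2 = 1, e2e1 = -e1e2:
Scalar part s = 5*1 + 2*(-2) = 5 + (-4) = 1
Bivector part b = 5*(-2) - 2*1 = -10 - 2 = -12
uv = 1 - 12*e12


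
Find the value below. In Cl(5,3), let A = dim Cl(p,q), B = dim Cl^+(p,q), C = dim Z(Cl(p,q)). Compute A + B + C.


n = 5 + 3 = 8
Total dim = 2^8 = 256
Even subalgebra dim = 2^7 = 128
n is even, so center dim = 1
Sum = 256 + 128 + 1 = 385


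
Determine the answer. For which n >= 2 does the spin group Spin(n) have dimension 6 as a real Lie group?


dim Spin(n) = dim so(n) = n(n-1)/2.
Solve n(n-1)/2 = 6, i.e. n^2 - n - 12 = 0.
Discriminant = 1 + 8*6 = 49
n = (1 + sqrt(49))/2 = (1 + 7)/2 = 4


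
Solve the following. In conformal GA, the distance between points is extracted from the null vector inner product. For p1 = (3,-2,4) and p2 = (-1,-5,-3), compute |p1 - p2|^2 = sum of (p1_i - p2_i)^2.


p1 - p2 = (4, 3, 7)
|p1 - p2|^2 = 4^2 + 3^2 + 7^2
= 16 + 9 + 49
= 74


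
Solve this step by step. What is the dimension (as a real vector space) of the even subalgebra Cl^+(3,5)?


Even subalgebra dimension = 2^(n-1)
n = 3 + 5 = 8
2^(8 - 1) = 2^7 = 128
Verification: sum of C(8,k) for even k = 1 + 28 + 70 + 28 + 1 = 128
Result = 128


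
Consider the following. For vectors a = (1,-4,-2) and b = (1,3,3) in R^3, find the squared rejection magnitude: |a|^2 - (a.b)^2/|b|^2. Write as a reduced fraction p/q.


|a|^2 = 1^2 + (-4)^2 + (-2)^2 = 21
|b|^2 = 1^2 + 3^2 + 3^2 = 19
a . b = 1*1 + (-4)*3 + (-2)*3 = -17
(a.b)^2 = (-17)^2 = 289
|rej|^2 = 21 - 289/19
= (399 - 289)/19
= 110/19
In lowest terms: 110/19


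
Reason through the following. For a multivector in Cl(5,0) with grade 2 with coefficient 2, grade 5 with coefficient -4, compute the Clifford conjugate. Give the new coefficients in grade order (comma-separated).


Clifford conjugate sign for grade k: (-1)^(k(k+1)/2)
Grade 2: (-1)^(2*3/2) = (-1)^3 = -1, coeff 2 -> -2
Grade 5: (-1)^(5*6/2) = (-1)^15 = -1, coeff -4 -> 4
Conjugated coefficients: -2, 4


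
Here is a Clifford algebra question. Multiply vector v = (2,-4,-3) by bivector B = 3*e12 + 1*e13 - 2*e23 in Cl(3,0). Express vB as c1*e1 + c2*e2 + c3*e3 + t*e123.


vB has grade-1 (vector) and grade-3 (trivector) parts: vB = (v _| B) + (v ^ B).
Vector part <vB>_1:
  e1: -v2*b12 - v3*b13 = -(-4)*(3) - (-3)*(1) = 15
  e2: v1*b12 - v3*b23 = (2)*(3) - (-3)*(-2) = 0
  e3: v1*b13 + v2*b23 = (2)*(1) + (-4)*(-2) = 10
Trivector part <vB>_3:
  e123: v1*b23 - v2*b13 + v3*b12 = (2)*(-2) - (-4)*(1) + (-3)*(3) = -9
vB = 15*e1 + 0*e2 + 10*e3 - 9*e123


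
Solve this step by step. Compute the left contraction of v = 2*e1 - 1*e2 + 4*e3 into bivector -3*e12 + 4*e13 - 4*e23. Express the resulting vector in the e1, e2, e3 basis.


Left contraction v _| B = <vB>_1 (grade-1 part of the geometric product vB).
Using e1_|e12 = e2, e2_|e12 = -e1, e1_|e13 = e3, e3_|e13 = -e1, e2_|e23 = e3, e3_|e23 = -e2:
e1 coeff: -v2*b12 - v3*b13 = -(-1)*(-3) - (4)*(4) = -19
e2 coeff: v1*b12 - v3*b23 = (2)*(-3) - (4)*(-4) = 10
e3 coeff: v1*b13 + v2*b23 = (2)*(4) + (-1)*(-4) = 12
v _| B = -19*e1 + 10*e2 + 12*e3


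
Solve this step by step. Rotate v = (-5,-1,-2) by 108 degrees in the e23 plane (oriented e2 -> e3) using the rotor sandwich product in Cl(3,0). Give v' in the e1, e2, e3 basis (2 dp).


Rotor R = cos(54deg) - sin(54deg)*e23
Rotation angle theta = 2 * 54 = 108 degrees in the e23 plane (e2 -> e3).
The component perpendicular to the plane (e1) is invariant: v'_1 = v1 = -5.00
cos(108deg) = -0.3090, sin(108deg) = 0.9511
v'_2 = v2*cos(theta) - v3*sin(theta) = -1*(-0.3090) - (-2)*0.9511 = 2.21
v'_3 = v2*sin(theta) + v3*cos(theta) = -1*0.9511 + (-2)*(-0.3090) = -0.33
v' = -5.00*e1 + 2.21*e2 - 0.33*e3


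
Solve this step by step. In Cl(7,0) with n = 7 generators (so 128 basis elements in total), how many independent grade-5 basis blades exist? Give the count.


Number of grade-k basis blades in Cl(p,q) with n = p + q is C(n, k).
n = 7 + 0 = 7
C(7, 5) = 7! / (5! * 2!)
= 5040 / (120 * 2)
= 21


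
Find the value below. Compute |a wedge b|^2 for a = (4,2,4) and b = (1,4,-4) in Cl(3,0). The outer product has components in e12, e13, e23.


a wedge b = (a1*b2 - a2*b1)*e12 + (a1*b3 - a3*b1)*e13 + (a2*b3 - a3*b2)*e23
e12 coeff: 4*4 - 2*1 = 16 - 2 = 14
e13 coeff: 4*(-4) - 4*1 = -16 - 4 = -20
e23 coeff: 2*(-4) - 4*4 = -8 - 16 = -24
|a wedge b|^2 = 14^2 + (-20)^2 + (-24)^2
= 196 + 400 + 576
= 1172


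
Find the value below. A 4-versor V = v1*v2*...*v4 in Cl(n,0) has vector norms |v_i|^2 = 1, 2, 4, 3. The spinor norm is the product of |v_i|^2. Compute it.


Spinor norm N(V) = |v1|^2 * |v2|^2 * ... * |v4|^2
= 1 * 2 * 4 * 3
Running product: 1, 2, 8, 24
N(V) = 24


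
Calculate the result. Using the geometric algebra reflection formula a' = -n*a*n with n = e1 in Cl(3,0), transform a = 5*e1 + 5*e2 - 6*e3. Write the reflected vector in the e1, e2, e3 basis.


Reflection formula: a' = -n*a*n, with n = e1 (unit vector, n^2 = 1).
For reflection through hyperplane perp to e1:
The component along e1 flips sign, others stay.
a = (5, 5, -6)
a' = (-5, 5, -6)
a' = -5*e1 + 5*e2 - 6*e3


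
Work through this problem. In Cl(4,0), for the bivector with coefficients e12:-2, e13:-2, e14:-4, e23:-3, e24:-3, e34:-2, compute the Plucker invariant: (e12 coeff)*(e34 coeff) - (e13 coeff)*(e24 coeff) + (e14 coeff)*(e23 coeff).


Plucker relation: af - be + cd
a*f = (-2)*(-2) = 4
b*e = (-2)*(-3) = 6
c*d = (-4)*(-3) = 12
af - be + cd = 4 - 6 + 12
= 10


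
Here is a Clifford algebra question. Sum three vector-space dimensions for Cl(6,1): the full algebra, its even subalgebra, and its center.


n = 6 + 1 = 7
Total dim = 2^7 = 128
Even subalgebra dim = 2^6 = 64
n is odd, so center dim = 2
Sum = 128 + 64 + 2 = 194


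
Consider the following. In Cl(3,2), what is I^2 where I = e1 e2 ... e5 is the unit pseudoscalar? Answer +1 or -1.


The pseudoscalar I = e1...e_n (product of all n generators) of Cl(p,q) satisfies I^2 = (-1)^(q + n(n-1)/2).
p = 3, q = 2, n = p + q = 5
n(n-1)/2 = 5 * 4 / 2 = 10
Exponent = q + n(n-1)/2 = 2 + 10 = 12
I^2 = (-1)^12 = +1


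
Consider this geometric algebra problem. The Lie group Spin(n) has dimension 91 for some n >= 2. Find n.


dim Spin(n) = dim so(n) = n(n-1)/2.
Solve n(n-1)/2 = 91, i.e. n^2 - n - 182 = 0.
Discriminant = 1 + 8*91 = 729
n = (1 + sqrt(729))/2 = (1 + 27)/2 = 14


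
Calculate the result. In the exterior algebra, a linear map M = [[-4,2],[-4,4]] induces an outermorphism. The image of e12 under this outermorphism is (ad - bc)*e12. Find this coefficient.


The outermorphism of a linear map f sends e1^e2 to f(e1)^f(e2).
f(e1) = -4*e1 - 4*e2
f(e2) = 2*e1 + 4*e2
f(e1) ^ f(e2) = (-4*e1 - 4*e2) ^ (2*e1 + 4*e2)
= (-4)*4*e12 + (-4)*2*e21
= (-16 - (-8))*e12
= -8*e12
Coefficient = -8


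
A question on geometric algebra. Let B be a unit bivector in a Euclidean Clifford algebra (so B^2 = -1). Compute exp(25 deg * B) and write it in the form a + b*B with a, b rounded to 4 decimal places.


For a unit bivector B with B^2 = -1, the exponential series gives
e^(theta*B) = cos(theta) + sin(theta)*B (the GA analogue of Euler's formula).
theta = 25 degrees = 0.436332 rad
cos(25 deg) = 0.9063
sin(25 deg) = 0.4226
exp(theta*B) = 0.9063 + 0.4226*B


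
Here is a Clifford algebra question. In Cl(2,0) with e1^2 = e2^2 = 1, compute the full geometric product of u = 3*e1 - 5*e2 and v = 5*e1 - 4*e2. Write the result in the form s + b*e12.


Expand: (3*e1 - 5*e2)(5*e1 - 4*e2)
= 3*5*e1e1 + 3*(-4)*e1e2 + (-5)*5*e2e1 + (-5)*(-4)*e2e2
Using e1^2 = e2^2 = 1, e2e1 = -e1e2:
Scalar part s = 3*5 + (-5)*(-4) = 15 + 20 = 35
Bivector part b = 3*(-4) - (-5)*5 = -12 - (-25) = 13
uv = 35 + 13*e12


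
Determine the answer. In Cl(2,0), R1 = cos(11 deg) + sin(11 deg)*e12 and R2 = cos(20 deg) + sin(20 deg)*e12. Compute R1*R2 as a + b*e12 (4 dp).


Same-plane rotors commute and their half-angles add:
R1*R2 = cos(a1 + a2) + sin(a1 + a2)*e12.
a1 + a2 = 11 + 20 = 31 deg
cos(31 deg) = 0.8572
sin(31 deg) = 0.5150
R1*R2 = 0.8572 + 0.5150*e12


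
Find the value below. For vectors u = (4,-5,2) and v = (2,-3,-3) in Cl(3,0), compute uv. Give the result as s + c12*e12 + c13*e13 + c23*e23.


In Cl(3,0): e_i^2 = 1, e_ie_j = -e_je_i for i != j.
Scalar part = u . v = 4*2 + (-5)*(-3) + 2*(-3)
= 8 + 15 + (-6) = 17
e12 coeff = 4*(-3) - (-5)*2 = -12 - (-10) = -2
e13 coeff = 4*(-3) - 2*2 = -12 - 4 = -16
e23 coeff = (-5)*(-3) - 2*(-3) = 15 - (-6) = 21
uv = 17 - 2*e12 - 16*e13 + 21*e23


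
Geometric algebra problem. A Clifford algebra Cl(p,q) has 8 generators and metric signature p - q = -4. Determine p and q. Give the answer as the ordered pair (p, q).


We need p + q = 8 and p - q = -4.
Adding: 2p = 8 + (-4) = 4, so p = 2.
Then q = 8 - 2 = 6.
(p, q) = (2, 6)


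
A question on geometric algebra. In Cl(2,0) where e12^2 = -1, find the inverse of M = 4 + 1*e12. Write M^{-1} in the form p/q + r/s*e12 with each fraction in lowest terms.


M = 4 + 1*e12, where e12^2 = -1.
Since M commutes with its reverse ~M = a - b*e12, M * ~M = a^2 - b^2*e12^2 = a^2 + b^2.
So M^{-1} = ~M / (a^2 + b^2) = (a - b*e12)/(a^2 + b^2).
a^2 + b^2 = 16 + 1 = 17
Scalar part = 4/17 = 4/17
Bivector coeff = -1/17 = -1/17
M^{-1} = 4/17 - 1/17*e12


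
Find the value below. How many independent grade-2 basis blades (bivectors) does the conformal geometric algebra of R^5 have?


The conformal model of R^5 uses Cl(6,1) with m = 5 + 2 = 7 generators.
Number of grade-2 blades = C(m, 2) = C(7, 2)
= 7*6/2 = 21


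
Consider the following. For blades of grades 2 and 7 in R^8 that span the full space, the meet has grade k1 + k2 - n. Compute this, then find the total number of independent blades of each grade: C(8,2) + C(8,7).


Meet grade = grade(A) + grade(B) - n
= 2 + 7 - 8 = 1
C(8,2) = 28
C(8,7) = 8
dim_A + dim_B = 28 + 8 = 36


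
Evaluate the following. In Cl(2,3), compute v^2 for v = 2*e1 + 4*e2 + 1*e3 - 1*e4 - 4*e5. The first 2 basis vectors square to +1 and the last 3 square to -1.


v^2 = sum of c_i^2 * e_i^2
Positive signature terms (e_i^2 = +1): 2^2 + 4^2 = 20
Negative signature terms (e_j^2 = -1): 1^2 + (-1)^2 + (-4)^2 = 18
v^2 = 20 - 18 = 2
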